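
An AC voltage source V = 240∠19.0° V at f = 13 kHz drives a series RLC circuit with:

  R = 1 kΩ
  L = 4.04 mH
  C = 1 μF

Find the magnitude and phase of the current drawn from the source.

Step 1 — Angular frequency: ω = 2π·f = 2π·1.3e+04 = 8.168e+04 rad/s.
Step 2 — Component impedances:
  R: Z = R = 1000 Ω
  L: Z = jωL = j·8.168e+04·0.00404 = 0 + j330 Ω
  C: Z = 1/(jωC) = -j/(ω·C) = 0 - j12.24 Ω
Step 3 — Series combination: Z_total = R + L + C = 1000 + j317.8 Ω = 1049∠17.6° Ω.
Step 4 — Source phasor: V = 240∠19.0° V = 226.9 + j78.14 V.
Step 5 — Ohm's law: I = V / Z_total = (226.9 + j78.14) / (1000 + j317.8) = 0.2287 + j0.005478 A.
Step 6 — Convert to polar: |I| = 0.2287 A, ∠I = 1.4°.

I = 0.2287∠1.4° A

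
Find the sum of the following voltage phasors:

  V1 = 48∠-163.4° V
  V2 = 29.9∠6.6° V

Step 1 — Convert each phasor to rectangular form:
  V1 = 48·(cos(-163.4°) + j·sin(-163.4°)) = -46 - j13.71 V
  V2 = 29.9·(cos(6.6°) + j·sin(6.6°)) = 29.7 + j3.437 V
Step 2 — Sum components: V_total = -16.3 - j10.28 V.
Step 3 — Convert to polar: |V_total| = 19.27 V, ∠V_total = -147.8°.

V_total = 19.27∠-147.8° V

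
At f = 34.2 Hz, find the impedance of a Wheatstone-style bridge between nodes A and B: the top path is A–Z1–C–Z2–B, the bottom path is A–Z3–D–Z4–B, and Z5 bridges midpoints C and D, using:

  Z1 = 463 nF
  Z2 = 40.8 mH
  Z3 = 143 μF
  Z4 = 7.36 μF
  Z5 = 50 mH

Step 1 — Angular frequency: ω = 2π·f = 2π·34.2 = 214.9 rad/s.
Step 2 — Component impedances:
  Z1: Z = 1/(jωC) = -j/(ω·C) = 0 - j1.005e+04 Ω
  Z2: Z = jωL = j·214.9·0.0408 = 0 + j8.767 Ω
  Z3: Z = 1/(jωC) = -j/(ω·C) = 0 - j32.54 Ω
  Z4: Z = 1/(jωC) = -j/(ω·C) = 0 - j632.3 Ω
  Z5: Z = jωL = j·214.9·0.05 = 0 + j10.74 Ω
Step 3 — Bridge requires nodal analysis (the Z5 bridge couples midpoints C and D, so the two paths cannot be reduced to a simple series/parallel combination). Setting node B to ground and injecting 1 A at node A, the 3-node admittance system at A, C, D solves to V_A = Z_AB = 0 - j12.36 Ω = 12.36∠-90.0° Ω.

Z = 0 - j12.36 Ω = 12.36∠-90.0° Ω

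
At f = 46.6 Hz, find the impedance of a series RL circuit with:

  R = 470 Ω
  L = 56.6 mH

Step 1 — Angular frequency: ω = 2π·f = 2π·46.6 = 292.8 rad/s.
Step 2 — Component impedances:
  R: Z = R = 470 Ω
  L: Z = jωL = j·292.8·0.0566 = 0 + j16.57 Ω
Step 3 — Series combination: Z_total = R + L = 470 + j16.57 Ω = 470.3∠2.0° Ω.

Z = 470 + j16.57 Ω = 470.3∠2.0° Ω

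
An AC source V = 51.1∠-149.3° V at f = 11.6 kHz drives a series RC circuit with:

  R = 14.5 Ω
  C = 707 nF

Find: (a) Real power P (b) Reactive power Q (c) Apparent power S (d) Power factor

Step 1 — Angular frequency: ω = 2π·f = 2π·1.16e+04 = 7.288e+04 rad/s.
Step 2 — Component impedances:
  R: Z = R = 14.5 Ω
  C: Z = 1/(jωC) = -j/(ω·C) = 0 - j19.41 Ω
Step 3 — Series combination: Z_total = R + C = 14.5 - j19.41 Ω = 24.23∠-53.2° Ω.
Step 4 — Source phasor: V = 51.1∠-149.3° V = -43.94 - j26.09 V.
Step 5 — Current: I = V / Z = -0.2229 - j2.098 A = 2.109∠-96.1° A.
Step 6 — Complex power: S = V·I* = 64.52 - j86.35 VA.
Step 7 — Real power: P = Re(S) = 64.52 W.
Step 8 — Reactive power: Q = Im(S) = -86.35 VAR.
Step 9 — Apparent power: |S| = 107.8 VA.
Step 10 — Power factor: PF = P/|S| = 0.5986 (leading).

(a) P = 64.52 W  (b) Q = -86.35 VAR  (c) S = 107.8 VA  (d) PF = 0.5986 (leading)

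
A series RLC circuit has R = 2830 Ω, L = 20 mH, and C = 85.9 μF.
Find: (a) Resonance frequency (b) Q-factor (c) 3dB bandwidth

Step 1 — Resonance: ω₀ = 1/√(LC) = 1/√(0.02·8.59e-05) = 762.9 rad/s.
Step 2 — f₀ = ω₀/(2π) = 121.4 Hz.
Step 3 — Series Q: Q = ω₀L/R = 762.9·0.02/2830 = 0.005392.
Step 4 — Bandwidth: Δω = ω₀/Q = 1.415e+05 rad/s; BW = Δω/(2π) = 2.252e+04 Hz.

(a) f₀ = 121.4 Hz  (b) Q = 0.005392  (c) BW = 2.252e+04 Hz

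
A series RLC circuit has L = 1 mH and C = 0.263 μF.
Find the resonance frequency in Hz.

Step 1 — Resonance condition Im(Z)=0 gives ω₀ = 1/√(LC).
Step 2 — ω₀ = 1/√(0.001·2.63e-07) = 6.166e+04 rad/s.
Step 3 — f₀ = ω₀/(2π) = 9814 Hz.

f₀ = 9814 Hz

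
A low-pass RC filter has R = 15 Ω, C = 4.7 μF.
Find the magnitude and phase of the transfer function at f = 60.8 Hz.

Step 1 — Angular frequency: ω = 2π·60.8 = 382 rad/s.
Step 2 — Transfer function: H(jω) = 1/(1 + jωRC).
Step 3 — Denominator: 1 + jωRC = 1 + j·382·15·4.7e-06 = 1 + j0.02693.
Step 4 — H = 0.9993 - j0.02691.
Step 5 — Magnitude: |H| = 0.9996 (-0.0 dB); phase: φ = -1.5°.

|H| = 0.9996 (-0.0 dB), φ = -1.5°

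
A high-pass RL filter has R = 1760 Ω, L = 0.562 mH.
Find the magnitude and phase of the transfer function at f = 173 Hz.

Step 1 — Angular frequency: ω = 2π·173 = 1087 rad/s.
Step 2 — Transfer function: H(jω) = jωL/(R + jωL).
Step 3 — Numerator jωL = j·0.6109; denominator R + jωL = 1760 + j0.6109.
Step 4 — H = 1.205e-07 + j0.0003471.
Step 5 — Magnitude: |H| = 0.0003471 (-69.2 dB); phase: φ = 90.0°.

|H| = 0.0003471 (-69.2 dB), φ = 90.0°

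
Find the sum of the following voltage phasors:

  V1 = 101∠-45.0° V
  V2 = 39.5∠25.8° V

Step 1 — Convert each phasor to rectangular form:
  V1 = 101·(cos(-45.0°) + j·sin(-45.0°)) = 71.42 - j71.42 V
  V2 = 39.5·(cos(25.8°) + j·sin(25.8°)) = 35.56 + j17.19 V
Step 2 — Sum components: V_total = 107 - j54.23 V.
Step 3 — Convert to polar: |V_total| = 119.9 V, ∠V_total = -26.9°.

V_total = 119.9∠-26.9° V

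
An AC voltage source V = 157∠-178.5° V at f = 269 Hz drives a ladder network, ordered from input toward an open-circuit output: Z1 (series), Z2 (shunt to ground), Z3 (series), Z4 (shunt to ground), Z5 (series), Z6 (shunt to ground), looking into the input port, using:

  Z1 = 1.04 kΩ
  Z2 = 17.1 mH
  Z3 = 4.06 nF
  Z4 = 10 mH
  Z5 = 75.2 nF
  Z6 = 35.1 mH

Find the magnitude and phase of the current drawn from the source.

Step 1 — Angular frequency: ω = 2π·f = 2π·269 = 1690 rad/s.
Step 2 — Component impedances:
  Z1: Z = R = 1040 Ω
  Z2: Z = jωL = j·1690·0.0171 = 0 + j28.9 Ω
  Z3: Z = 1/(jωC) = -j/(ω·C) = 0 - j1.457e+05 Ω
  Z4: Z = jωL = j·1690·0.01 = 0 + j16.9 Ω
  Z5: Z = 1/(jωC) = -j/(ω·C) = 0 - j7868 Ω
  Z6: Z = jωL = j·1690·0.0351 = 0 + j59.33 Ω
Step 3 — Ladder network (open output): work backward from the far end, alternating series and parallel combinations. Z_in = 1040 + j28.91 Ω = 1040∠1.6° Ω.
Step 4 — Source phasor: V = 157∠-178.5° V = -156.9 - j4.11 V.
Step 5 — Ohm's law: I = V / Z_total = (-156.9 - j4.11) / (1040 + j28.91) = -0.1509 + j0.0002428 A.
Step 6 — Convert to polar: |I| = 0.1509 A, ∠I = 179.9°.

I = 0.1509∠179.9° A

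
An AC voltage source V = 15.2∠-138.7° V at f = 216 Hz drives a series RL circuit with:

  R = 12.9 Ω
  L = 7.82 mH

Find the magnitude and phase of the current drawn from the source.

Step 1 — Angular frequency: ω = 2π·f = 2π·216 = 1357 rad/s.
Step 2 — Component impedances:
  R: Z = R = 12.9 Ω
  L: Z = jωL = j·1357·0.00782 = 0 + j10.61 Ω
Step 3 — Series combination: Z_total = R + L = 12.9 + j10.61 Ω = 16.7∠39.4° Ω.
Step 4 — Source phasor: V = 15.2∠-138.7° V = -11.42 - j10.03 V.
Step 5 — Ohm's law: I = V / Z_total = (-11.42 - j10.03) / (12.9 + j10.61) = -0.9094 - j0.02946 A.
Step 6 — Convert to polar: |I| = 0.9099 A, ∠I = -178.1°.

I = 0.9099∠-178.1° A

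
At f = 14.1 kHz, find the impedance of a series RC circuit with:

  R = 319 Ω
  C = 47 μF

Step 1 — Angular frequency: ω = 2π·f = 2π·1.41e+04 = 8.859e+04 rad/s.
Step 2 — Component impedances:
  R: Z = R = 319 Ω
  C: Z = 1/(jωC) = -j/(ω·C) = 0 - j0.2402 Ω
Step 3 — Series combination: Z_total = R + C = 319 - j0.2402 Ω = 319∠-0.0° Ω.

Z = 319 - j0.2402 Ω = 319∠-0.0° Ω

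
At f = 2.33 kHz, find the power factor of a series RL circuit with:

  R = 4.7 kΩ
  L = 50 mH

Step 1 — Angular frequency: ω = 2π·f = 2π·2330 = 1.464e+04 rad/s.
Step 2 — Component impedances:
  R: Z = R = 4700 Ω
  L: Z = jωL = j·1.464e+04·0.05 = 0 + j732 Ω
Step 3 — Series combination: Z_total = R + L = 4700 + j732 Ω = 4757∠8.9° Ω.
Step 4 — Power factor: PF = cos(φ) = Re(Z)/|Z| = 4700/4756.7 = 0.9881.
Step 5 — Type: Im(Z) = 732 ⇒ lagging (phase φ = 8.9°).

PF = 0.9881 (lagging, φ = 8.9°)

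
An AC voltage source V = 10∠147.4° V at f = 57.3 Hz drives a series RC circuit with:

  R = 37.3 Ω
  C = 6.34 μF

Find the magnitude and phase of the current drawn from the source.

Step 1 — Angular frequency: ω = 2π·f = 2π·57.3 = 360 rad/s.
Step 2 — Component impedances:
  R: Z = R = 37.3 Ω
  C: Z = 1/(jωC) = -j/(ω·C) = 0 - j438.1 Ω
Step 3 — Series combination: Z_total = R + C = 37.3 - j438.1 Ω = 439.7∠-85.1° Ω.
Step 4 — Source phasor: V = 10∠147.4° V = -8.425 + j5.388 V.
Step 5 — Ohm's law: I = V / Z_total = (-8.425 + j5.388) / (37.3 - j438.1) = -0.01383 - j0.01805 A.
Step 6 — Convert to polar: |I| = 0.02274 A, ∠I = -127.5°.

I = 0.02274∠-127.5° A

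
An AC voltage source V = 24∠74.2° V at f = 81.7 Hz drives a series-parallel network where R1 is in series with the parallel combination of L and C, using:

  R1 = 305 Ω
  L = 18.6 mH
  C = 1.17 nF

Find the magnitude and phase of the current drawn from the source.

Step 1 — Angular frequency: ω = 2π·f = 2π·81.7 = 513.3 rad/s.
Step 2 — Component impedances:
  R1: Z = R = 305 Ω
  L: Z = jωL = j·513.3·0.0186 = 0 + j9.548 Ω
  C: Z = 1/(jωC) = -j/(ω·C) = 0 - j1.665e+06 Ω
Step 3 — Parallel branch: L || C = 1/(1/L + 1/C) = 0 + j9.548 Ω.
Step 4 — Series with R1: Z_total = R1 + (L || C) = 305 + j9.548 Ω = 305.1∠1.8° Ω.
Step 5 — Source phasor: V = 24∠74.2° V = 6.535 + j23.09 V.
Step 6 — Ohm's law: I = V / Z_total = (6.535 + j23.09) / (305 + j9.548) = 0.02377 + j0.07497 A.
Step 7 — Convert to polar: |I| = 0.07865 A, ∠I = 72.4°.

I = 0.07865∠72.4° A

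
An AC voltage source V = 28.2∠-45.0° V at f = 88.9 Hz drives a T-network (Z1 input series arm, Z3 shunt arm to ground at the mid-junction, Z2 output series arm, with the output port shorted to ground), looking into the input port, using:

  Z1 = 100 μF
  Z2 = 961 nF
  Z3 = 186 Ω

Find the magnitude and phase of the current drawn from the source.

Step 1 — Angular frequency: ω = 2π·f = 2π·88.9 = 558.6 rad/s.
Step 2 — Component impedances:
  Z1: Z = 1/(jωC) = -j/(ω·C) = 0 - j17.9 Ω
  Z2: Z = 1/(jωC) = -j/(ω·C) = 0 - j1863 Ω
  Z3: Z = R = 186 Ω
Step 3 — With the output port shorted to ground, the output series arm Z2 runs from the junction to ground; the shunt arm Z3 also runs from the junction to ground. They appear in parallel: Z3 || Z2 = 184.2 - j18.39 Ω.
Step 4 — Series with input arm Z1: Z_in = Z1 + (Z3 || Z2) = 184.2 - j36.29 Ω = 187.7∠-11.1° Ω.
Step 5 — Source phasor: V = 28.2∠-45.0° V = 19.94 - j19.94 V.
Step 6 — Ohm's law: I = V / Z_total = (19.94 - j19.94) / (184.2 - j36.29) = 0.1248 - j0.08369 A.
Step 7 — Convert to polar: |I| = 0.1502 A, ∠I = -33.9°.

I = 0.1502∠-33.9° A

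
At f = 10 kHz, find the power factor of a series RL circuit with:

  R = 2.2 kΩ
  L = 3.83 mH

Step 1 — Angular frequency: ω = 2π·f = 2π·1e+04 = 6.283e+04 rad/s.
Step 2 — Component impedances:
  R: Z = R = 2200 Ω
  L: Z = jωL = j·6.283e+04·0.00383 = 0 + j240.6 Ω
Step 3 — Series combination: Z_total = R + L = 2200 + j240.6 Ω = 2213∠6.2° Ω.
Step 4 — Power factor: PF = cos(φ) = Re(Z)/|Z| = 2200/2213 = 0.9941.
Step 5 — Type: Im(Z) = 240.6 ⇒ lagging (phase φ = 6.2°).

PF = 0.9941 (lagging, φ = 6.2°)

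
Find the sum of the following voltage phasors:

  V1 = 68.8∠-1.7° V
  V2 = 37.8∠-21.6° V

Step 1 — Convert each phasor to rectangular form:
  V1 = 68.8·(cos(-1.7°) + j·sin(-1.7°)) = 68.77 - j2.041 V
  V2 = 37.8·(cos(-21.6°) + j·sin(-21.6°)) = 35.15 - j13.92 V
Step 2 — Sum components: V_total = 103.9 - j15.96 V.
Step 3 — Convert to polar: |V_total| = 105.1 V, ∠V_total = -8.7°.

V_total = 105.1∠-8.7° V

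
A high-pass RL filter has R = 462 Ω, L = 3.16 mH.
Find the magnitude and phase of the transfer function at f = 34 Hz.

Step 1 — Angular frequency: ω = 2π·34 = 213.6 rad/s.
Step 2 — Transfer function: H(jω) = jωL/(R + jωL).
Step 3 — Numerator jωL = j·0.6751; denominator R + jωL = 462 + j0.6751.
Step 4 — H = 2.135e-06 + j0.001461.
Step 5 — Magnitude: |H| = 0.001461 (-56.7 dB); phase: φ = 89.9°.

|H| = 0.001461 (-56.7 dB), φ = 89.9°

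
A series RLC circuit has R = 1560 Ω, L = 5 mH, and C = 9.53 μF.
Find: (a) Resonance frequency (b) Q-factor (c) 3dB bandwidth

Step 1 — Resonance condition Im(Z)=0 gives ω₀ = 1/√(LC).
Step 2 — ω₀ = 1/√(0.005·9.53e-06) = 4581 rad/s.
Step 3 — f₀ = ω₀/(2π) = 729.1 Hz.
Step 4 — Series Q: Q = ω₀L/R = 4581·0.005/1560 = 0.01468.
Step 5 — 3dB bandwidth: Δω = ω₀/Q = 3.12e+05 rad/s; BW = Δω/(2π) = 4.966e+04 Hz.

(a) f₀ = 729.1 Hz  (b) Q = 0.01468  (c) BW = 4.966e+04 Hz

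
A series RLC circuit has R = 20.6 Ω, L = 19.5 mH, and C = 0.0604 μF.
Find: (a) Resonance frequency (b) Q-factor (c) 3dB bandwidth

Step 1 — Resonance condition Im(Z)=0 gives ω₀ = 1/√(LC).
Step 2 — ω₀ = 1/√(0.0195·6.04e-08) = 2.914e+04 rad/s.
Step 3 — f₀ = ω₀/(2π) = 4638 Hz.
Step 4 — Series Q: Q = ω₀L/R = 2.914e+04·0.0195/20.6 = 27.58.
Step 5 — 3dB bandwidth: Δω = ω₀/Q = 1056 rad/s; BW = Δω/(2π) = 168.1 Hz.

(a) f₀ = 4638 Hz  (b) Q = 27.58  (c) BW = 168.1 Hz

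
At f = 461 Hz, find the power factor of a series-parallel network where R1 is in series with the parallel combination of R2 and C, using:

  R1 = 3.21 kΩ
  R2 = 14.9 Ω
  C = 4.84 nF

Step 1 — Angular frequency: ω = 2π·f = 2π·461 = 2897 rad/s.
Step 2 — Component impedances:
  R1: Z = R = 3210 Ω
  R2: Z = R = 14.9 Ω
  C: Z = 1/(jωC) = -j/(ω·C) = 0 - j7.133e+04 Ω
Step 3 — Parallel branch: R2 || C = 1/(1/R2 + 1/C) = 14.9 - j0.003112 Ω.
Step 4 — Series with R1: Z_total = R1 + (R2 || C) = 3225 - j0.003112 Ω = 3225∠-0.0° Ω.
Step 5 — Power factor: PF = cos(φ) = Re(Z)/|Z| = 3225/3225 = 1.
Step 6 — Type: Im(Z) = -0.003112 ⇒ leading (phase φ = -0.0°).

PF = 1 (leading, φ = -0.0°)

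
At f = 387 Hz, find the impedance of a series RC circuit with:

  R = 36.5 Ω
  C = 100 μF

Step 1 — Angular frequency: ω = 2π·f = 2π·387 = 2432 rad/s.
Step 2 — Component impedances:
  R: Z = R = 36.5 Ω
  C: Z = 1/(jωC) = -j/(ω·C) = 0 - j4.113 Ω
Step 3 — Series combination: Z_total = R + C = 36.5 - j4.113 Ω = 36.73∠-6.4° Ω.

Z = 36.5 - j4.113 Ω = 36.73∠-6.4° Ω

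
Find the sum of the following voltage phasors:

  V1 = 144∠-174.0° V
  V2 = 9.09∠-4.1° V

Step 1 — Convert each phasor to rectangular form:
  V1 = 144·(cos(-174.0°) + j·sin(-174.0°)) = -143.2 - j15.05 V
  V2 = 9.09·(cos(-4.1°) + j·sin(-4.1°)) = 9.067 - j0.6499 V
Step 2 — Sum components: V_total = -134.1 - j15.7 V.
Step 3 — Convert to polar: |V_total| = 135.1 V, ∠V_total = -173.3°.

V_total = 135.1∠-173.3° V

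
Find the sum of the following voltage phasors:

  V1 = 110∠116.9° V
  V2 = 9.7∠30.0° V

Step 1 — Convert each phasor to rectangular form:
  V1 = 110·(cos(116.9°) + j·sin(116.9°)) = -49.77 + j98.1 V
  V2 = 9.7·(cos(30.0°) + j·sin(30.0°)) = 8.4 + j4.85 V
Step 2 — Sum components: V_total = -41.37 + j102.9 V.
Step 3 — Convert to polar: |V_total| = 110.9 V, ∠V_total = 111.9°.

V_total = 110.9∠111.9° V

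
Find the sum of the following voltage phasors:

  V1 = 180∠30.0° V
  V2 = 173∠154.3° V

Step 1 — Convert each phasor to rectangular form:
  V1 = 180·(cos(30.0°) + j·sin(30.0°)) = 155.9 + j90 V
  V2 = 173·(cos(154.3°) + j·sin(154.3°)) = -155.9 + j75.02 V
Step 2 — Sum components: V_total = -0.001752 + j165 V.
Step 3 — Convert to polar: |V_total| = 165 V, ∠V_total = 90.0°.

V_total = 165∠90.0° V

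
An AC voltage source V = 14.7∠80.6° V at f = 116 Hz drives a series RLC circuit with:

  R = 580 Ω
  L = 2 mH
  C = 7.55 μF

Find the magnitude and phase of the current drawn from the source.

Step 1 — Angular frequency: ω = 2π·f = 2π·116 = 728.8 rad/s.
Step 2 — Component impedances:
  R: Z = R = 580 Ω
  L: Z = jωL = j·728.8·0.002 = 0 + j1.458 Ω
  C: Z = 1/(jωC) = -j/(ω·C) = 0 - j181.7 Ω
Step 3 — Series combination: Z_total = R + L + C = 580 - j180.3 Ω = 607.4∠-17.3° Ω.
Step 4 — Source phasor: V = 14.7∠80.6° V = 2.401 + j14.5 V.
Step 5 — Ohm's law: I = V / Z_total = (2.401 + j14.5) / (580 - j180.3) = -0.003312 + j0.02398 A.
Step 6 — Convert to polar: |I| = 0.0242 A, ∠I = 97.9°.

I = 0.0242∠97.9° A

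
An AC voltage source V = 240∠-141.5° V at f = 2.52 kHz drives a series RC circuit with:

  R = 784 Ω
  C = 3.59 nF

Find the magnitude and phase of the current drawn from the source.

Step 1 — Angular frequency: ω = 2π·f = 2π·2520 = 1.583e+04 rad/s.
Step 2 — Component impedances:
  R: Z = R = 784 Ω
  C: Z = 1/(jωC) = -j/(ω·C) = 0 - j1.759e+04 Ω
Step 3 — Series combination: Z_total = R + C = 784 - j1.759e+04 Ω = 1.761e+04∠-87.4° Ω.
Step 4 — Source phasor: V = 240∠-141.5° V = -187.8 - j149.4 V.
Step 5 — Ohm's law: I = V / Z_total = (-187.8 - j149.4) / (784 - j1.759e+04) = 0.008001 - j0.01103 A.
Step 6 — Convert to polar: |I| = 0.01363 A, ∠I = -54.1°.

I = 0.01363∠-54.1° A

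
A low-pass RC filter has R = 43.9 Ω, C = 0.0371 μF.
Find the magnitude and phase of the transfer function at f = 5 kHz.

Step 1 — Angular frequency: ω = 2π·5000 = 3.142e+04 rad/s.
Step 2 — Transfer function: H(jω) = 1/(1 + jωRC).
Step 3 — Denominator: 1 + jωRC = 1 + j·3.142e+04·43.9·3.71e-08 = 1 + j0.05117.
Step 4 — H = 0.9974 - j0.05103.
Step 5 — Magnitude: |H| = 0.9987 (-0.0 dB); phase: φ = -2.9°.

|H| = 0.9987 (-0.0 dB), φ = -2.9°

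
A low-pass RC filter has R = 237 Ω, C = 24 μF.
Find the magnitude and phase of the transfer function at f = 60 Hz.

Step 1 — Angular frequency: ω = 2π·60 = 377 rad/s.
Step 2 — Transfer function: H(jω) = 1/(1 + jωRC).
Step 3 — Denominator: 1 + jωRC = 1 + j·377·237·2.4e-05 = 1 + j2.144.
Step 4 — H = 0.1786 - j0.383.
Step 5 — Magnitude: |H| = 0.4226 (-7.5 dB); phase: φ = -65.0°.

|H| = 0.4226 (-7.5 dB), φ = -65.0°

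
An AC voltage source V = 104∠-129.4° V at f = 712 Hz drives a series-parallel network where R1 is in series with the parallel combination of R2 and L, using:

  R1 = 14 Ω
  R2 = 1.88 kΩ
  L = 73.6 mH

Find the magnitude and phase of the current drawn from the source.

Step 1 — Angular frequency: ω = 2π·f = 2π·712 = 4474 rad/s.
Step 2 — Component impedances:
  R1: Z = R = 14 Ω
  R2: Z = R = 1880 Ω
  L: Z = jωL = j·4474·0.0736 = 0 + j329.3 Ω
Step 3 — Parallel branch: R2 || L = 1/(1/R2 + 1/L) = 55.95 + j319.5 Ω.
Step 4 — Series with R1: Z_total = R1 + (R2 || L) = 69.95 + j319.5 Ω = 327∠77.6° Ω.
Step 5 — Source phasor: V = 104∠-129.4° V = -66.01 - j80.36 V.
Step 6 — Ohm's law: I = V / Z_total = (-66.01 - j80.36) / (69.95 + j319.5) = -0.2832 + j0.1446 A.
Step 7 — Convert to polar: |I| = 0.318 A, ∠I = 153.0°.

I = 0.318∠153.0° A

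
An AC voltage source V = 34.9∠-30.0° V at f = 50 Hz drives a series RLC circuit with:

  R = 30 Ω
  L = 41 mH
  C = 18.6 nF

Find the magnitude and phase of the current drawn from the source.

Step 1 — Angular frequency: ω = 2π·f = 2π·50 = 314.2 rad/s.
Step 2 — Component impedances:
  R: Z = R = 30 Ω
  L: Z = jωL = j·314.2·0.041 = 0 + j12.88 Ω
  C: Z = 1/(jωC) = -j/(ω·C) = 0 - j1.711e+05 Ω
Step 3 — Series combination: Z_total = R + L + C = 30 - j1.711e+05 Ω = 1.711e+05∠-90.0° Ω.
Step 4 — Source phasor: V = 34.9∠-30.0° V = 30.22 - j17.45 V.
Step 5 — Ohm's law: I = V / Z_total = (30.22 - j17.45) / (30 - j1.711e+05) = 0.000102 + j0.0001766 A.
Step 6 — Convert to polar: |I| = 0.0002039 A, ∠I = 60.0°.

I = 0.0002039∠60.0° A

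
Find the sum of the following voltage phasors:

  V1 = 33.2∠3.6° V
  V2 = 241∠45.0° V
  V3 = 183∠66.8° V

Step 1 — Convert each phasor to rectangular form:
  V1 = 33.2·(cos(3.6°) + j·sin(3.6°)) = 33.13 + j2.085 V
  V2 = 241·(cos(45.0°) + j·sin(45.0°)) = 170.4 + j170.4 V
  V3 = 183·(cos(66.8°) + j·sin(66.8°)) = 72.09 + j168.2 V
Step 2 — Sum components: V_total = 275.6 + j340.7 V.
Step 3 — Convert to polar: |V_total| = 438.2 V, ∠V_total = 51.0°.

V_total = 438.2∠51.0° V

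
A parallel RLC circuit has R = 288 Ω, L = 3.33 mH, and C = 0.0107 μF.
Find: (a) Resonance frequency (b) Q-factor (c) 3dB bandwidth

Step 1 — Resonance: ω₀ = 1/√(LC) = 1/√(0.00333·1.07e-08) = 1.675e+05 rad/s.
Step 2 — f₀ = ω₀/(2π) = 2.666e+04 Hz.
Step 3 — Parallel Q: Q = R/(ω₀L) = 288/(1.675e+05·0.00333) = 0.5163.
Step 4 — Bandwidth: Δω = ω₀/Q = 3.245e+05 rad/s; BW = Δω/(2π) = 5.165e+04 Hz.

(a) f₀ = 2.666e+04 Hz  (b) Q = 0.5163  (c) BW = 5.165e+04 Hz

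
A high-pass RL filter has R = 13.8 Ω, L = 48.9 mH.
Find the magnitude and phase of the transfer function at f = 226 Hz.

Step 1 — Angular frequency: ω = 2π·226 = 1420 rad/s.
Step 2 — Transfer function: H(jω) = jωL/(R + jωL).
Step 3 — Numerator jωL = j·69.44; denominator R + jωL = 13.8 + j69.44.
Step 4 — H = 0.962 + j0.1912.
Step 5 — Magnitude: |H| = 0.9808 (-0.2 dB); phase: φ = 11.2°.

|H| = 0.9808 (-0.2 dB), φ = 11.2°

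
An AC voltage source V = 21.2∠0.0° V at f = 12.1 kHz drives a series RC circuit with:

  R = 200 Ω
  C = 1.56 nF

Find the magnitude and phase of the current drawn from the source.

Step 1 — Angular frequency: ω = 2π·f = 2π·1.21e+04 = 7.603e+04 rad/s.
Step 2 — Component impedances:
  R: Z = R = 200 Ω
  C: Z = 1/(jωC) = -j/(ω·C) = 0 - j8432 Ω
Step 3 — Series combination: Z_total = R + C = 200 - j8432 Ω = 8434∠-88.6° Ω.
Step 4 — Source phasor: V = 21.2∠0.0° V = 21.2 V.
Step 5 — Ohm's law: I = V / Z_total = (21.2) / (200 - j8432) = 5.961e-05 + j0.002513 A.
Step 6 — Convert to polar: |I| = 0.002514 A, ∠I = 88.6°.

I = 0.002514∠88.6° A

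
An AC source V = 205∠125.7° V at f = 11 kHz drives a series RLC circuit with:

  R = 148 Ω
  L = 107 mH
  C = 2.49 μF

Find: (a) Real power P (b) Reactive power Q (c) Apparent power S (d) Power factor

Step 1 — Angular frequency: ω = 2π·f = 2π·1.1e+04 = 6.912e+04 rad/s.
Step 2 — Component impedances:
  R: Z = R = 148 Ω
  L: Z = jωL = j·6.912e+04·0.107 = 0 + j7395 Ω
  C: Z = 1/(jωC) = -j/(ω·C) = 0 - j5.811 Ω
Step 3 — Series combination: Z_total = R + L + C = 148 + j7389 Ω = 7391∠88.9° Ω.
Step 4 — Source phasor: V = 205∠125.7° V = -119.6 + j166.5 V.
Step 5 — Current: I = V / Z = 0.0222 + j0.01663 A = 0.02774∠36.8° A.
Step 6 — Complex power: S = V·I* = 0.1139 + j5.685 VA.
Step 7 — Real power: P = Re(S) = 0.1139 W.
Step 8 — Reactive power: Q = Im(S) = 5.685 VAR.
Step 9 — Apparent power: |S| = 5.686 VA.
Step 10 — Power factor: PF = P/|S| = 0.02002 (lagging).

(a) P = 0.1139 W  (b) Q = 5.685 VAR  (c) S = 5.686 VA  (d) PF = 0.02002 (lagging)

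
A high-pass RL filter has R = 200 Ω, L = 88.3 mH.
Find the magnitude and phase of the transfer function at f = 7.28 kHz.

Step 1 — Angular frequency: ω = 2π·7280 = 4.574e+04 rad/s.
Step 2 — Transfer function: H(jω) = jωL/(R + jωL).
Step 3 — Numerator jωL = j·4039; denominator R + jωL = 200 + j4039.
Step 4 — H = 0.9976 + j0.0494.
Step 5 — Magnitude: |H| = 0.9988 (-0.0 dB); phase: φ = 2.8°.

|H| = 0.9988 (-0.0 dB), φ = 2.8°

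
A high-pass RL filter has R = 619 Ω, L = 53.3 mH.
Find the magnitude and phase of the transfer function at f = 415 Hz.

Step 1 — Angular frequency: ω = 2π·415 = 2608 rad/s.
Step 2 — Transfer function: H(jω) = jωL/(R + jωL).
Step 3 — Numerator jωL = j·139; denominator R + jωL = 619 + j139.
Step 4 — H = 0.04799 + j0.2137.
Step 5 — Magnitude: |H| = 0.2191 (-13.2 dB); phase: φ = 77.3°.

|H| = 0.2191 (-13.2 dB), φ = 77.3°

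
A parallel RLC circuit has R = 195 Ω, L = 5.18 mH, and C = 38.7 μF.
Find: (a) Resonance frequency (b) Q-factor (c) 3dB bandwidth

Step 1 — Resonance: ω₀ = 1/√(LC) = 1/√(0.00518·3.87e-05) = 2233 rad/s.
Step 2 — f₀ = ω₀/(2π) = 355.5 Hz.
Step 3 — Parallel Q: Q = R/(ω₀L) = 195/(2233·0.00518) = 16.85.
Step 4 — Bandwidth: Δω = ω₀/Q = 132.5 rad/s; BW = Δω/(2π) = 21.09 Hz.

(a) f₀ = 355.5 Hz  (b) Q = 16.85  (c) BW = 21.09 Hz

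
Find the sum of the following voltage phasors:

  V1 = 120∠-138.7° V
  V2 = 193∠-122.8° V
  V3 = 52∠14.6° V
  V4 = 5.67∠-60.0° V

Step 1 — Convert each phasor to rectangular form:
  V1 = 120·(cos(-138.7°) + j·sin(-138.7°)) = -90.15 - j79.2 V
  V2 = 193·(cos(-122.8°) + j·sin(-122.8°)) = -104.5 - j162.2 V
  V3 = 52·(cos(14.6°) + j·sin(14.6°)) = 50.32 + j13.11 V
  V4 = 5.67·(cos(-60.0°) + j·sin(-60.0°)) = 2.835 - j4.91 V
Step 2 — Sum components: V_total = -141.5 - j233.2 V.
Step 3 — Convert to polar: |V_total| = 272.8 V, ∠V_total = -121.3°.

V_total = 272.8∠-121.3° V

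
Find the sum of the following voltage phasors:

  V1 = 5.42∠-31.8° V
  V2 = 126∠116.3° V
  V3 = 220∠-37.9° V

Step 1 — Convert each phasor to rectangular form:
  V1 = 5.42·(cos(-31.8°) + j·sin(-31.8°)) = 4.606 - j2.856 V
  V2 = 126·(cos(116.3°) + j·sin(116.3°)) = -55.83 + j113 V
  V3 = 220·(cos(-37.9°) + j·sin(-37.9°)) = 173.6 - j135.1 V
Step 2 — Sum components: V_total = 122.4 - j25.04 V.
Step 3 — Convert to polar: |V_total| = 124.9 V, ∠V_total = -11.6°.

V_total = 124.9∠-11.6° V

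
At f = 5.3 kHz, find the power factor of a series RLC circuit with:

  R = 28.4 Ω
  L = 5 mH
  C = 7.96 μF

Step 1 — Angular frequency: ω = 2π·f = 2π·5300 = 3.33e+04 rad/s.
Step 2 — Component impedances:
  R: Z = R = 28.4 Ω
  L: Z = jωL = j·3.33e+04·0.005 = 0 + j166.5 Ω
  C: Z = 1/(jωC) = -j/(ω·C) = 0 - j3.773 Ω
Step 3 — Series combination: Z_total = R + L + C = 28.4 + j162.7 Ω = 165.2∠80.1° Ω.
Step 4 — Power factor: PF = cos(φ) = Re(Z)/|Z| = 28.4/165.2 = 0.1719.
Step 5 — Type: Im(Z) = 162.7 ⇒ lagging (phase φ = 80.1°).

PF = 0.1719 (lagging, φ = 80.1°)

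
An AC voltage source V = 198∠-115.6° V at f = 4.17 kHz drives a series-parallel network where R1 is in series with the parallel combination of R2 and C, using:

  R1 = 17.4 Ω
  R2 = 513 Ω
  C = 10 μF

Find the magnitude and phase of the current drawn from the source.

Step 1 — Angular frequency: ω = 2π·f = 2π·4170 = 2.62e+04 rad/s.
Step 2 — Component impedances:
  R1: Z = R = 17.4 Ω
  R2: Z = R = 513 Ω
  C: Z = 1/(jωC) = -j/(ω·C) = 0 - j3.817 Ω
Step 3 — Parallel branch: R2 || C = 1/(1/R2 + 1/C) = 0.02839 - j3.816 Ω.
Step 4 — Series with R1: Z_total = R1 + (R2 || C) = 17.43 - j3.816 Ω = 17.84∠-12.4° Ω.
Step 5 — Source phasor: V = 198∠-115.6° V = -85.55 - j178.6 V.
Step 6 — Ohm's law: I = V / Z_total = (-85.55 - j178.6) / (17.43 - j3.816) = -2.543 - j10.8 A.
Step 7 — Convert to polar: |I| = 11.1 A, ∠I = -103.2°.

I = 11.1∠-103.2° A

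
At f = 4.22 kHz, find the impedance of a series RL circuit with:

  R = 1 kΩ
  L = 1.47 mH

Step 1 — Angular frequency: ω = 2π·f = 2π·4220 = 2.652e+04 rad/s.
Step 2 — Component impedances:
  R: Z = R = 1000 Ω
  L: Z = jωL = j·2.652e+04·0.00147 = 0 + j38.98 Ω
Step 3 — Series combination: Z_total = R + L = 1000 + j38.98 Ω = 1001∠2.2° Ω.

Z = 1000 + j38.98 Ω = 1001∠2.2° Ω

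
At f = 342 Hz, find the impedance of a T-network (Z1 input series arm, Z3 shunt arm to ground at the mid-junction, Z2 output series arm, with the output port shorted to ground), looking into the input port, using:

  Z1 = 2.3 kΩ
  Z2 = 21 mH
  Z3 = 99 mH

Step 1 — Angular frequency: ω = 2π·f = 2π·342 = 2149 rad/s.
Step 2 — Component impedances:
  Z1: Z = R = 2300 Ω
  Z2: Z = jωL = j·2149·0.021 = 0 + j45.13 Ω
  Z3: Z = jωL = j·2149·0.099 = 0 + j212.7 Ω
Step 3 — With the output port shorted to ground, the output series arm Z2 runs from the junction to ground; the shunt arm Z3 also runs from the junction to ground. They appear in parallel: Z3 || Z2 = 0 + j37.23 Ω.
Step 4 — Series with input arm Z1: Z_in = Z1 + (Z3 || Z2) = 2300 + j37.23 Ω = 2300∠0.9° Ω.

Z = 2300 + j37.23 Ω = 2300∠0.9° Ω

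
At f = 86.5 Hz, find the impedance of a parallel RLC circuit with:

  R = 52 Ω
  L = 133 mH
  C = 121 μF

Step 1 — Angular frequency: ω = 2π·f = 2π·86.5 = 543.5 rad/s.
Step 2 — Component impedances:
  R: Z = R = 52 Ω
  L: Z = jωL = j·543.5·0.133 = 0 + j72.28 Ω
  C: Z = 1/(jωC) = -j/(ω·C) = 0 - j15.21 Ω
Step 3 — Parallel combination: 1/Z_total = 1/R + 1/L + 1/C; Z_total = 6.271 - j16.93 Ω = 18.06∠-69.7° Ω.

Z = 6.271 - j16.93 Ω = 18.06∠-69.7° Ω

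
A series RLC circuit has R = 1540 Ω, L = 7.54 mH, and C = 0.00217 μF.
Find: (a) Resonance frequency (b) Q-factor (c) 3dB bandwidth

Step 1 — Resonance condition Im(Z)=0 gives ω₀ = 1/√(LC).
Step 2 — ω₀ = 1/√(0.00754·2.17e-09) = 2.472e+05 rad/s.
Step 3 — f₀ = ω₀/(2π) = 3.935e+04 Hz.
Step 4 — Series Q: Q = ω₀L/R = 2.472e+05·0.00754/1540 = 1.21.
Step 5 — 3dB bandwidth: Δω = ω₀/Q = 2.042e+05 rad/s; BW = Δω/(2π) = 3.251e+04 Hz.

(a) f₀ = 3.935e+04 Hz  (b) Q = 1.21  (c) BW = 3.251e+04 Hz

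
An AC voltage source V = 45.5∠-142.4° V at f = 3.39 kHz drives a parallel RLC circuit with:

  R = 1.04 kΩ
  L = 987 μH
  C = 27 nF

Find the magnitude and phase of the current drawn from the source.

Step 1 — Angular frequency: ω = 2π·f = 2π·3390 = 2.13e+04 rad/s.
Step 2 — Component impedances:
  R: Z = R = 1040 Ω
  L: Z = jωL = j·2.13e+04·0.000987 = 0 + j21.02 Ω
  C: Z = 1/(jωC) = -j/(ω·C) = 0 - j1739 Ω
Step 3 — Parallel combination: 1/Z_total = 1/R + 1/L + 1/C; Z_total = 0.4353 + j21.27 Ω = 21.28∠88.8° Ω.
Step 4 — Source phasor: V = 45.5∠-142.4° V = -36.05 - j27.76 V.
Step 5 — Ohm's law: I = V / Z_total = (-36.05 - j27.76) / (0.4353 + j21.27) = -1.339 + j1.667 A.
Step 6 — Convert to polar: |I| = 2.139 A, ∠I = 128.8°.

I = 2.139∠128.8° A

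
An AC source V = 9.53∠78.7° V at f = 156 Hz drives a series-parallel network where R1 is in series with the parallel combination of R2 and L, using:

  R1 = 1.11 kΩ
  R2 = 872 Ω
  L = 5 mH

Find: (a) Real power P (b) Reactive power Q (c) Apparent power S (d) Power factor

Step 1 — Angular frequency: ω = 2π·f = 2π·156 = 980.2 rad/s.
Step 2 — Component impedances:
  R1: Z = R = 1110 Ω
  R2: Z = R = 872 Ω
  L: Z = jωL = j·980.2·0.005 = 0 + j4.901 Ω
Step 3 — Parallel branch: R2 || L = 1/(1/R2 + 1/L) = 0.02754 + j4.901 Ω.
Step 4 — Series with R1: Z_total = R1 + (R2 || L) = 1110 + j4.901 Ω = 1110∠0.3° Ω.
Step 5 — Source phasor: V = 9.53∠78.7° V = 1.867 + j9.345 V.
Step 6 — Current: I = V / Z = 0.001719 + j0.008411 A = 0.008585∠78.4° A.
Step 7 — Complex power: S = V·I* = 0.08182 + j0.0003612 VA.
Step 8 — Real power: P = Re(S) = 0.08182 W.
Step 9 — Reactive power: Q = Im(S) = 0.0003612 VAR.
Step 10 — Apparent power: |S| = 0.08182 VA.
Step 11 — Power factor: PF = P/|S| = 1 (lagging).

(a) P = 0.08182 W  (b) Q = 0.0003612 VAR  (c) S = 0.08182 VA  (d) PF = 1 (lagging)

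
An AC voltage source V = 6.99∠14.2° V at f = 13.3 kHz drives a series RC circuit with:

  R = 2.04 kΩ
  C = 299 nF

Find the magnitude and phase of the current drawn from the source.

Step 1 — Angular frequency: ω = 2π·f = 2π·1.33e+04 = 8.357e+04 rad/s.
Step 2 — Component impedances:
  R: Z = R = 2040 Ω
  C: Z = 1/(jωC) = -j/(ω·C) = 0 - j40.02 Ω
Step 3 — Series combination: Z_total = R + C = 2040 - j40.02 Ω = 2040∠-1.1° Ω.
Step 4 — Source phasor: V = 6.99∠14.2° V = 6.776 + j1.715 V.
Step 5 — Ohm's law: I = V / Z_total = (6.776 + j1.715) / (2040 - j40.02) = 0.003304 + j0.0009054 A.
Step 6 — Convert to polar: |I| = 0.003426 A, ∠I = 15.3°.

I = 0.003426∠15.3° A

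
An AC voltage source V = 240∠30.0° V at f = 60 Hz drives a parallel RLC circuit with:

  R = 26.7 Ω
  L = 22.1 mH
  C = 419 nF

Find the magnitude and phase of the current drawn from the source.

Step 1 — Angular frequency: ω = 2π·f = 2π·60 = 377 rad/s.
Step 2 — Component impedances:
  R: Z = R = 26.7 Ω
  L: Z = jωL = j·377·0.0221 = 0 + j8.332 Ω
  C: Z = 1/(jωC) = -j/(ω·C) = 0 - j6331 Ω
Step 3 — Parallel combination: 1/Z_total = 1/R + 1/L + 1/C; Z_total = 2.375 + j7.6 Ω = 7.963∠72.6° Ω.
Step 4 — Source phasor: V = 240∠30.0° V = 207.8 + j120 V.
Step 5 — Ohm's law: I = V / Z_total = (207.8 + j120) / (2.375 + j7.6) = 22.17 - j20.42 A.
Step 6 — Convert to polar: |I| = 30.14 A, ∠I = -42.6°.

I = 30.14∠-42.6° A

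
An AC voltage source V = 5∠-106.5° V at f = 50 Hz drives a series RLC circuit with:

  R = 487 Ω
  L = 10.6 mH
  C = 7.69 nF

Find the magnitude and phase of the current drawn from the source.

Step 1 — Angular frequency: ω = 2π·f = 2π·50 = 314.2 rad/s.
Step 2 — Component impedances:
  R: Z = R = 487 Ω
  L: Z = jωL = j·314.2·0.0106 = 0 + j3.33 Ω
  C: Z = 1/(jωC) = -j/(ω·C) = 0 - j4.139e+05 Ω
Step 3 — Series combination: Z_total = R + L + C = 487 - j4.139e+05 Ω = 4.139e+05∠-89.9° Ω.
Step 4 — Source phasor: V = 5∠-106.5° V = -1.42 - j4.794 V.
Step 5 — Ohm's law: I = V / Z_total = (-1.42 - j4.794) / (487 - j4.139e+05) = 1.158e-05 - j3.444e-06 A.
Step 6 — Convert to polar: |I| = 1.208e-05 A, ∠I = -16.6°.

I = 1.208e-05∠-16.6° A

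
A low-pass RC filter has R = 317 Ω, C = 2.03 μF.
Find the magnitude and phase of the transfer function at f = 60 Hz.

Step 1 — Angular frequency: ω = 2π·60 = 377 rad/s.
Step 2 — Transfer function: H(jω) = 1/(1 + jωRC).
Step 3 — Denominator: 1 + jωRC = 1 + j·377·317·2.03e-06 = 1 + j0.2426.
Step 4 — H = 0.9444 - j0.2291.
Step 5 — Magnitude: |H| = 0.9718 (-0.2 dB); phase: φ = -13.6°.

|H| = 0.9718 (-0.2 dB), φ = -13.6°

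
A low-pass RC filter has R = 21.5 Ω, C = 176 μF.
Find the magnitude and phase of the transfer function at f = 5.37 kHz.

Step 1 — Angular frequency: ω = 2π·5370 = 3.374e+04 rad/s.
Step 2 — Transfer function: H(jω) = 1/(1 + jωRC).
Step 3 — Denominator: 1 + jωRC = 1 + j·3.374e+04·21.5·0.000176 = 1 + j127.7.
Step 4 — H = 6.134e-05 - j0.007832.
Step 5 — Magnitude: |H| = 0.007832 (-42.1 dB); phase: φ = -89.6°.

|H| = 0.007832 (-42.1 dB), φ = -89.6°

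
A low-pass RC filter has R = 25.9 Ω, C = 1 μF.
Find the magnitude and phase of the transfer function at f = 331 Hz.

Step 1 — Angular frequency: ω = 2π·331 = 2080 rad/s.
Step 2 — Transfer function: H(jω) = 1/(1 + jωRC).
Step 3 — Denominator: 1 + jωRC = 1 + j·2080·25.9·1e-06 = 1 + j0.05387.
Step 4 — H = 0.9971 - j0.05371.
Step 5 — Magnitude: |H| = 0.9986 (-0.0 dB); phase: φ = -3.1°.

|H| = 0.9986 (-0.0 dB), φ = -3.1°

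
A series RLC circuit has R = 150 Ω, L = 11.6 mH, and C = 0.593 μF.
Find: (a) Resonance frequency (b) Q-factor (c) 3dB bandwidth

Step 1 — Resonance condition Im(Z)=0 gives ω₀ = 1/√(LC).
Step 2 — ω₀ = 1/√(0.0116·5.93e-07) = 1.206e+04 rad/s.
Step 3 — f₀ = ω₀/(2π) = 1919 Hz.
Step 4 — Series Q: Q = ω₀L/R = 1.206e+04·0.0116/150 = 0.9324.
Step 5 — 3dB bandwidth: Δω = ω₀/Q = 1.293e+04 rad/s; BW = Δω/(2π) = 2058 Hz.

(a) f₀ = 1919 Hz  (b) Q = 0.9324  (c) BW = 2058 Hz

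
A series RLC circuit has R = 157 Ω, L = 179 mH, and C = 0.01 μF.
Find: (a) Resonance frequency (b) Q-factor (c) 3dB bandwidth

Step 1 — Resonance condition Im(Z)=0 gives ω₀ = 1/√(LC).
Step 2 — ω₀ = 1/√(0.179·1e-08) = 2.364e+04 rad/s.
Step 3 — f₀ = ω₀/(2π) = 3762 Hz.
Step 4 — Series Q: Q = ω₀L/R = 2.364e+04·0.179/157 = 26.95.
Step 5 — 3dB bandwidth: Δω = ω₀/Q = 877.1 rad/s; BW = Δω/(2π) = 139.6 Hz.

(a) f₀ = 3762 Hz  (b) Q = 26.95  (c) BW = 139.6 Hz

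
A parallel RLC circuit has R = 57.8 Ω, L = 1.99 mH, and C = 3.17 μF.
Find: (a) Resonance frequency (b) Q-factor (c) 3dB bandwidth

Step 1 — Resonance: ω₀ = 1/√(LC) = 1/√(0.00199·3.17e-06) = 1.259e+04 rad/s.
Step 2 — f₀ = ω₀/(2π) = 2004 Hz.
Step 3 — Parallel Q: Q = R/(ω₀L) = 57.8/(1.259e+04·0.00199) = 2.307.
Step 4 — Bandwidth: Δω = ω₀/Q = 5458 rad/s; BW = Δω/(2π) = 868.6 Hz.

(a) f₀ = 2004 Hz  (b) Q = 2.307  (c) BW = 868.6 Hz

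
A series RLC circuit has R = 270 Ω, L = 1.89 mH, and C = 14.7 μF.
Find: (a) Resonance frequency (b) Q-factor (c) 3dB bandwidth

Step 1 — Resonance condition Im(Z)=0 gives ω₀ = 1/√(LC).
Step 2 — ω₀ = 1/√(0.00189·1.47e-05) = 5999 rad/s.
Step 3 — f₀ = ω₀/(2π) = 954.8 Hz.
Step 4 — Series Q: Q = ω₀L/R = 5999·0.00189/270 = 0.042.
Step 5 — 3dB bandwidth: Δω = ω₀/Q = 1.429e+05 rad/s; BW = Δω/(2π) = 2.274e+04 Hz.

(a) f₀ = 954.8 Hz  (b) Q = 0.042  (c) BW = 2.274e+04 Hz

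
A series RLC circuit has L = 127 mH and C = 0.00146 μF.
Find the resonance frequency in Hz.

Step 1 — Resonance condition Im(Z)=0 gives ω₀ = 1/√(LC).
Step 2 — ω₀ = 1/√(0.127·1.46e-09) = 7.344e+04 rad/s.
Step 3 — f₀ = ω₀/(2π) = 1.169e+04 Hz.

f₀ = 1.169e+04 Hz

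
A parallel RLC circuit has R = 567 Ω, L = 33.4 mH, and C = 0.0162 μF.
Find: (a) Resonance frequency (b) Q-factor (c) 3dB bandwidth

Step 1 — Resonance: ω₀ = 1/√(LC) = 1/√(0.0334·1.62e-08) = 4.299e+04 rad/s.
Step 2 — f₀ = ω₀/(2π) = 6842 Hz.
Step 3 — Parallel Q: Q = R/(ω₀L) = 567/(4.299e+04·0.0334) = 0.3949.
Step 4 — Bandwidth: Δω = ω₀/Q = 1.089e+05 rad/s; BW = Δω/(2π) = 1.733e+04 Hz.

(a) f₀ = 6842 Hz  (b) Q = 0.3949  (c) BW = 1.733e+04 Hz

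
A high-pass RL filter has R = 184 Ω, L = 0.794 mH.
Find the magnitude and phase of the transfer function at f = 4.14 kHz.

Step 1 — Angular frequency: ω = 2π·4140 = 2.601e+04 rad/s.
Step 2 — Transfer function: H(jω) = jωL/(R + jωL).
Step 3 — Numerator jωL = j·20.65; denominator R + jωL = 184 + j20.65.
Step 4 — H = 0.01244 + j0.1109.
Step 5 — Magnitude: |H| = 0.1115 (-19.1 dB); phase: φ = 83.6°.

|H| = 0.1115 (-19.1 dB), φ = 83.6°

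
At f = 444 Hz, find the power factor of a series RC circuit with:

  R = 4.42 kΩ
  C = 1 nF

Step 1 — Angular frequency: ω = 2π·f = 2π·444 = 2790 rad/s.
Step 2 — Component impedances:
  R: Z = R = 4420 Ω
  C: Z = 1/(jωC) = -j/(ω·C) = 0 - j3.585e+05 Ω
Step 3 — Series combination: Z_total = R + C = 4420 - j3.585e+05 Ω = 3.585e+05∠-89.3° Ω.
Step 4 — Power factor: PF = cos(φ) = Re(Z)/|Z| = 4420/3.585e+05 = 0.01233.
Step 5 — Type: Im(Z) = -3.585e+05 ⇒ leading (phase φ = -89.3°).

PF = 0.01233 (leading, φ = -89.3°)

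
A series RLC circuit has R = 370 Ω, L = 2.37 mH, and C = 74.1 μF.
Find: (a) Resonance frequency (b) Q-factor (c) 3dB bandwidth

Step 1 — Resonance condition Im(Z)=0 gives ω₀ = 1/√(LC).
Step 2 — ω₀ = 1/√(0.00237·7.41e-05) = 2386 rad/s.
Step 3 — f₀ = ω₀/(2π) = 379.8 Hz.
Step 4 — Series Q: Q = ω₀L/R = 2386·0.00237/370 = 0.01528.
Step 5 — 3dB bandwidth: Δω = ω₀/Q = 1.561e+05 rad/s; BW = Δω/(2π) = 2.485e+04 Hz.

(a) f₀ = 379.8 Hz  (b) Q = 0.01528  (c) BW = 2.485e+04 Hz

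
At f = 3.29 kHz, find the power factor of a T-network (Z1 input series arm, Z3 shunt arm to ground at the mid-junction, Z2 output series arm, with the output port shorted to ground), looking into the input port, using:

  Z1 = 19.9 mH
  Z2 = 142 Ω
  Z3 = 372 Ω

Step 1 — Angular frequency: ω = 2π·f = 2π·3290 = 2.067e+04 rad/s.
Step 2 — Component impedances:
  Z1: Z = jωL = j·2.067e+04·0.0199 = 0 + j411.4 Ω
  Z2: Z = R = 142 Ω
  Z3: Z = R = 372 Ω
Step 3 — With the output port shorted to ground, the output series arm Z2 runs from the junction to ground; the shunt arm Z3 also runs from the junction to ground. They appear in parallel: Z3 || Z2 = 102.8 Ω.
Step 4 — Series with input arm Z1: Z_in = Z1 + (Z3 || Z2) = 102.8 + j411.4 Ω = 424∠76.0° Ω.
Step 5 — Power factor: PF = cos(φ) = Re(Z)/|Z| = 102.77/424.01 = 0.2424.
Step 6 — Type: Im(Z) = 411.4 ⇒ lagging (phase φ = 76.0°).

PF = 0.2424 (lagging, φ = 76.0°)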